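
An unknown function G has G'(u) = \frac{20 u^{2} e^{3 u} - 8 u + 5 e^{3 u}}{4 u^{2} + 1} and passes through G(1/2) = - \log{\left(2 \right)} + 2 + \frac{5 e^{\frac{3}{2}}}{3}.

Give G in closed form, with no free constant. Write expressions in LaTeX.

G(u) = \frac{5 e^{3 u}}{3} - \log{\left(4 u^{2} + 1 \right)} + 2

Any candidate G(u) must reproduce the stated G'(u) exactly.
A general antiderivative is \frac{5 e^{3 u}}{3} - \log{\left(4 u^{2} + 1 \right)} + C.
The condition gives C = - \log{\left(2 \right)} + 2 + \frac{5 e^{\frac{3}{2}}}{3} - (- \log{\left(2 \right)} + \frac{5 e^{\frac{3}{2}}}{3}) = 2.
So G(u) = \frac{5 e^{3 u}}{3} - \log{\left(4 u^{2} + 1 \right)} + 2.
Check: d/du[\frac{5 e^{3 u}}{3} - \log{\left(4 u^{2} + 1 \right)} + 2] = \frac{20 u^{2} e^{3 u} - 8 u + 5 e^{3 u}}{4 u^{2} + 1} = G'(u).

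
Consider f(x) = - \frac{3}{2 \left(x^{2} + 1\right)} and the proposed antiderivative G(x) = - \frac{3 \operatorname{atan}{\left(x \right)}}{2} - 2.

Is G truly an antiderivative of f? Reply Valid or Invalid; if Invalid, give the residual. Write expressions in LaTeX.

Valid - the claim checks out under differentiation.

d/dx[G] = - \frac{3}{2 x^{2} + 2}
This equals f(x) exactly, so the claim holds.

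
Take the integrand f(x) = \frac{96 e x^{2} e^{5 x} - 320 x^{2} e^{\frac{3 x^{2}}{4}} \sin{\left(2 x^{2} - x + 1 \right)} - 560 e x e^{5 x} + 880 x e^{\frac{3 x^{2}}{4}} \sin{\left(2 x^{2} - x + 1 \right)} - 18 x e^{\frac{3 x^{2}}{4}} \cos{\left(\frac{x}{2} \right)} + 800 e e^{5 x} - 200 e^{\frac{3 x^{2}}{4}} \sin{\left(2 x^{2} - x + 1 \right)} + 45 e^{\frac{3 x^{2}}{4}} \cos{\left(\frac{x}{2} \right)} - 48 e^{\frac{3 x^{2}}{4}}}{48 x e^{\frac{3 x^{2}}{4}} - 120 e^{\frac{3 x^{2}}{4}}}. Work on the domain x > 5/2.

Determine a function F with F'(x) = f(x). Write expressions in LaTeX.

Whatever form F(x) takes, F'(x) = f(x) is non-negotiable.
Check: d/dx[- \frac{4 e e^{5 x} e^{- \frac{3 x^{2}}{4}}}{3} - \log{\left(2 x - 5 \right)} - \frac{3 \sin{\left(\frac{x}{2} \right)}}{4} + \frac{5 \cos{\left(2 x^{2} - x + 1 \right)}}{3}] = \frac{96 e x^{2} e^{5 x} - 320 x^{2} e^{\frac{3 x^{2}}{4}} \sin{\left(2 x^{2} - x + 1 \right)} - 560 e x e^{5 x} + 880 x e^{\frac{3 x^{2}}{4}} \sin{\left(2 x^{2} - x + 1 \right)} - 18 x e^{\frac{3 x^{2}}{4}} \cos{\left(\frac{x}{2} \right)} + 800 e e^{5 x} - 200 e^{\frac{3 x^{2}}{4}} \sin{\left(2 x^{2} - x + 1 \right)} + 45 e^{\frac{3 x^{2}}{4}} \cos{\left(\frac{x}{2} \right)} - 48 e^{\frac{3 x^{2}}{4}}}{48 x e^{\frac{3 x^{2}}{4}} - 120 e^{\frac{3 x^{2}}{4}}} = f(x).

An antiderivative is F(x) = - \frac{4 e e^{5 x} e^{- \frac{3 x^{2}}{4}}}{3} - \log{\left(2 x - 5 \right)} - \frac{3 \sin{\left(\frac{x}{2} \right)}}{4} + \frac{5 \cos{\left(2 x^{2} - x + 1 \right)}}{3}.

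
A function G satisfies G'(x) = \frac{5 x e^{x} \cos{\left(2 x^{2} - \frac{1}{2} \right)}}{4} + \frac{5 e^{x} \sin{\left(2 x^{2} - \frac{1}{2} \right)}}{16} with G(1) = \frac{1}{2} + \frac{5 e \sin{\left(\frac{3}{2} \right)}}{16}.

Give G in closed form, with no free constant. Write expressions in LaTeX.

G(x) = \frac{5 e^{x} \sin{\left(2 x^{2} - \frac{1}{2} \right)}}{16} + \frac{1}{2}

G'(x) has the shape u'v + uv' for u = \frac{5 e^{x}}{16} and v = \sin{\left(2 x^{2} - \frac{1}{2} \right)} — it is the derivative of the product u*v.
A general antiderivative is \frac{5 e^{x} \sin{\left(2 x^{2} - \frac{1}{2} \right)}}{16} + C.
The condition gives C = \frac{1}{2} + \frac{5 e \sin{\left(\frac{3}{2} \right)}}{16} - (\frac{5 e \sin{\left(\frac{3}{2} \right)}}{16}) = \frac{1}{2}.
So G(x) = \frac{5 e^{x} \sin{\left(2 x^{2} - \frac{1}{2} \right)}}{16} + \frac{1}{2}.
Check: d/dx[\frac{5 e^{x} \sin{\left(2 x^{2} - \frac{1}{2} \right)}}{16} + \frac{1}{2}] = \frac{5 x e^{x} \cos{\left(2 x^{2} - \frac{1}{2} \right)}}{4} + \frac{5 e^{x} \sin{\left(2 x^{2} - \frac{1}{2} \right)}}{16} = G'(x).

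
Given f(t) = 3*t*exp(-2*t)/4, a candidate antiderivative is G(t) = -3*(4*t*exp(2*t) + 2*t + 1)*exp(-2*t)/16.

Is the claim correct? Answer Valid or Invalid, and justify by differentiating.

Invalid: d/dt[G] - f = -3/4, which is not 0.

d/dt[G] = (3*t - 3*exp(2*t))*exp(-2*t)/4
d/dt[G] - f(t) = -3/4 != 0.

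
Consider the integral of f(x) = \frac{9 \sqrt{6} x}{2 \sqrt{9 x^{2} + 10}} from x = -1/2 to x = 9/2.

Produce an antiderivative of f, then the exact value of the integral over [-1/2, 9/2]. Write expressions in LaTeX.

Antiderivative: F(x) = \frac{\sqrt{6} \sqrt{9 x^{2} + 10}}{2}; value = - \frac{7 \sqrt{6}}{4} + \frac{\sqrt{4614}}{4}

The substitution u = \frac{3 x^{2}}{2} + \frac{5}{3} works: f is exactly (dF/du)*(du/dx) for that inner function.
F(x) = \frac{\sqrt{6} \sqrt{9 x^{2} + 10}}{2} is an antiderivative of f.
Check: d/dx[\frac{\sqrt{6} \sqrt{9 x^{2} + 10}}{2}] = \frac{9 \sqrt{6} x}{2 \sqrt{9 x^{2} + 10}} = f(x).
F(9/2) = \frac{\sqrt{4614}}{4}; F(-1/2) = \frac{7 \sqrt{6}}{4}.
Integral = F(9/2) - F(-1/2) = - \frac{7 \sqrt{6}}{4} + \frac{\sqrt{4614}}{4}.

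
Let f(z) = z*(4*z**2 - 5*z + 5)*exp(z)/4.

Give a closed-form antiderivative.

Recognize the product-rule pattern: f = u'v + uv' with u = z**3 - 17*z**2/4 + 39*z/4 - 39/4, v = exp(z), so integration by parts undoes it.
Check: d/dz[(4*z**3 - 17*z**2 + 39*z - 39)*exp(z)/4] = z**3*exp(z) - 5*z**2*exp(z)/4 + 5*z*exp(z)/4, which equals f(z).

An antiderivative is F(z) = (4*z**3 - 17*z**2 + 39*z - 39)*exp(z)/4.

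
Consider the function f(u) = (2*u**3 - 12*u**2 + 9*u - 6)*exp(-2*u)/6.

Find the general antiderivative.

f has the shape v'r + vr' for v = -u**3/6 + 3*u**2/4 + 1/2 and r = exp(-2*u) — it is the derivative of the product v*r.
Check: d/du[(-2*u**3 + 9*u**2 + 6)*exp(-2*u)/12] = (2*u**3 - 12*u**2 + 9*u - 6)*exp(-2*u)/6 = f(u).

F(u) = (-2*u**3 + 9*u**2 + 6)*exp(-2*u)/12 + C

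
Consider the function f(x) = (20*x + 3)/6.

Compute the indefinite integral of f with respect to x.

An antiderivative F(x) passes only if d/dx[F] lands on f(x) exactly.
Check: d/dx[(10*x**2 + 3*x + 6)/6] = 10*x/3 + 1/2, which equals f(x).

F(x) = (10*x**2 + 3*x + 6)/6 + C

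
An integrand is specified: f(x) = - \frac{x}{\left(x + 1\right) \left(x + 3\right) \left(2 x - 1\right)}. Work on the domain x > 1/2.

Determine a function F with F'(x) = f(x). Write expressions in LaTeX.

An antiderivative is F(x) = - \frac{\log{\left(x - \frac{1}{2} \right)}}{21} - \frac{\log{\left(x + 1 \right)}}{6} + \frac{3 \log{\left(x + 3 \right)}}{14}.

The denominator factors as \left(x + 1\right) \left(x + 3\right) \left(2 x - 1\right); partial fractions split f into directly integrable pieces: - \frac{2}{21 \left(2 x - 1\right)} + \frac{3}{14 \left(x + 3\right)} - \frac{1}{6 \left(x + 1\right)}.
Check: d/dx[- \frac{\log{\left(x - \frac{1}{2} \right)}}{21} - \frac{\log{\left(x + 1 \right)}}{6} + \frac{3 \log{\left(x + 3 \right)}}{14}] = - \frac{x}{2 x^{3} + 7 x^{2} + 2 x - 3}, which equals f(x).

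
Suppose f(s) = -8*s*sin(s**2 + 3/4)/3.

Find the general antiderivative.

f matches the chain-rule pattern g'(h)*h' with inner function h(s) = s**2 + 3/4; substituting u = h(s) collapses the integral.
Check: d/ds[4*cos(s**2 + 3/4)/3] = -8*s*sin(s**2 + 3/4)/3 = f(s).

F(s) = 4*cos(s**2 + 3/4)/3 + C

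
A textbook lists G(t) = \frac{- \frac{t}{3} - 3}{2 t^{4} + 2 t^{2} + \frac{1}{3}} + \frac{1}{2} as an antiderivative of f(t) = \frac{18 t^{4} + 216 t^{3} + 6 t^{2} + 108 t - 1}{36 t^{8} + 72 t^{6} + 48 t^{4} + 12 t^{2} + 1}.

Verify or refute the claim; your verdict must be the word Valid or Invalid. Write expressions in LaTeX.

Valid - the claim checks out under differentiation.

d/dt[G] = \frac{18 t^{4} + 216 t^{3} + 6 t^{2} + 108 t - 1}{36 t^{8} + 72 t^{6} + 48 t^{4} + 12 t^{2} + 1}
This equals f(t) exactly, so the claim holds.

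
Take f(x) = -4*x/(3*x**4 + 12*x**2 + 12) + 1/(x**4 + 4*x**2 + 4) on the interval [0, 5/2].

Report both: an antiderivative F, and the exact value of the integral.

Antiderivative: F(x) = (3*sqrt(2)*x**2*atan(sqrt(2)*x/2) + 6*x + 6*sqrt(2)*atan(sqrt(2)*x/2) + 16)/(24*x**2 + 48); value = -35/198 + sqrt(2)*atan(5*sqrt(2)/4)/8

The integrand splits into summands that can be handled one at a time.
F(x) = (3*sqrt(2)*x**2*atan(sqrt(2)*x/2) + 6*x + 6*sqrt(2)*atan(sqrt(2)*x/2) + 16)/(24*x**2 + 48) is an antiderivative of f.
Check: d/dx[(3*sqrt(2)*x**2*atan(sqrt(2)*x/2) + 6*x + 6*sqrt(2)*atan(sqrt(2)*x/2) + 16)/(24*x**2 + 48)] = (3 - 4*x)/(3*x**4 + 12*x**2 + 12), which equals f(x).
F(5/2) = 31/198 + sqrt(2)*atan(5*sqrt(2)/4)/8; F(0) = 1/3.
Integral = F(5/2) - F(0) = -35/198 + sqrt(2)*atan(5*sqrt(2)/4)/8.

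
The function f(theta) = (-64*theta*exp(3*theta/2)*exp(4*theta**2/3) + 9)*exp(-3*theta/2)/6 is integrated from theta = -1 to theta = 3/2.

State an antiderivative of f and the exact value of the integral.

An antiderivative F(theta) passes only if d/dtheta[F] lands on f(theta) exactly.
F(theta) = (-4*exp(3*theta/2)*exp(4*theta**2/3) - 1)*exp(-3*theta/2) is an antiderivative of f.
Check: d/dtheta[(-4*exp(3*theta/2)*exp(4*theta**2/3) - 1)*exp(-3*theta/2)] = (-64*theta*exp(3*theta/2)*exp(4*theta**2/3) + 9)*exp(-3*theta/2)/6 = f(theta).
F(3/2) = -4*exp(3) - exp(-9/4); F(-1) = -4*exp(4/3) - exp(3/2).
Integral = F(3/2) - F(-1) = -4*exp(3) - exp(-9/4) + exp(3/2) + 4*exp(4/3).

Antiderivative: F(theta) = (-4*exp(3*theta/2)*exp(4*theta**2/3) - 1)*exp(-3*theta/2); value = -4*exp(3) - exp(-9/4) + exp(3/2) + 4*exp(4/3)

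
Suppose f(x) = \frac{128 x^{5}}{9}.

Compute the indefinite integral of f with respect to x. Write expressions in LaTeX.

F(x) = \frac{64 x^{6}}{27} + C

Any candidate F(x) must reproduce f(x) exactly when differentiated.
Check: d/dx[\frac{64 x^{6}}{27}] = \frac{128 x^{5}}{9} = f(x).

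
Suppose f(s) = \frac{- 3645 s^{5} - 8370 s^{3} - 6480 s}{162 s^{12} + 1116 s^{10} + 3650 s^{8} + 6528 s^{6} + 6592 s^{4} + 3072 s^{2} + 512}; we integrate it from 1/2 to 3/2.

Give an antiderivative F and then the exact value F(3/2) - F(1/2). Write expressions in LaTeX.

Recognize the product-rule pattern: f = u'v + uv' with u = \frac{15}{4 \left(3 s^{2} + \frac{4}{3}\right)}, v = \frac{1}{\frac{s^{4}}{3} + s^{2} + \frac{4}{3}}, so integration by parts undoes it.
F(s) = \frac{15}{4 \left(3 s^{2} + \frac{4}{3}\right) \left(\frac{s^{4}}{3} + s^{2} + \frac{4}{3}\right)} is an antiderivative of f.
Check: d/ds[\frac{15}{4 \left(3 s^{2} + \frac{4}{3}\right) \left(\frac{s^{4}}{3} + s^{2} + \frac{4}{3}\right)}] = \frac{- 3645 s^{5} - 8370 s^{3} - 6480 s}{162 s^{12} + 1116 s^{10} + 3650 s^{8} + 6528 s^{6} + 6592 s^{4} + 3072 s^{2} + 512} = f(s).
F(3/2) = \frac{2160}{24541}; F(1/2) = \frac{432}{385}.
Integral = F(3/2) - F(1/2) = - \frac{888192}{858935}.

Antiderivative: F(s) = \frac{15}{4 \left(3 s^{2} + \frac{4}{3}\right) \left(\frac{s^{4}}{3} + s^{2} + \frac{4}{3}\right)}; value = - \frac{888192}{858935}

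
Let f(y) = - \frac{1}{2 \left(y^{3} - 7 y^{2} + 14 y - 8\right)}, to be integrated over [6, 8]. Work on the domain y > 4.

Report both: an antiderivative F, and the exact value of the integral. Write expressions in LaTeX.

Antiderivative: F(y) = - \frac{\log{\left(y - 4 \right)}}{12} + \frac{\log{\left(y - 2 \right)}}{4} - \frac{\log{\left(y - 1 \right)}}{6}; value = - \frac{\log{\left(4 \right)}}{3} - \frac{\log{\left(7 \right)}}{6} + \frac{\log{\left(2 \right)}}{12} + \frac{\log{\left(5 \right)}}{6} + \frac{\log{\left(6 \right)}}{4}

Factor the denominator (2 \left(y - 4\right) \left(y - 2\right) \left(y - 1\right)) and decompose: f = - \frac{1}{6 \left(y - 1\right)} + \frac{1}{4 \left(y - 2\right)} - \frac{1}{12 \left(y - 4\right)}; each piece integrates to a log, atan, or power term.
F(y) = - \frac{\log{\left(y - 4 \right)}}{12} + \frac{\log{\left(y - 2 \right)}}{4} - \frac{\log{\left(y - 1 \right)}}{6} is an antiderivative of f.
Check: d/dy[- \frac{\log{\left(y - 4 \right)}}{12} + \frac{\log{\left(y - 2 \right)}}{4} - \frac{\log{\left(y - 1 \right)}}{6}] = - \frac{1}{2 y^{3} - 14 y^{2} + 28 y - 16}, which equals f(y).
F(8) = - \frac{\log{\left(7 \right)}}{6} - \frac{\log{\left(4 \right)}}{12} + \frac{\log{\left(6 \right)}}{4}; F(6) = - \frac{\log{\left(5 \right)}}{6} - \frac{\log{\left(2 \right)}}{12} + \frac{\log{\left(4 \right)}}{4}.
Integral = F(8) - F(6) = - \frac{\log{\left(4 \right)}}{3} - \frac{\log{\left(7 \right)}}{6} + \frac{\log{\left(2 \right)}}{12} + \frac{\log{\left(5 \right)}}{6} + \frac{\log{\left(6 \right)}}{4}.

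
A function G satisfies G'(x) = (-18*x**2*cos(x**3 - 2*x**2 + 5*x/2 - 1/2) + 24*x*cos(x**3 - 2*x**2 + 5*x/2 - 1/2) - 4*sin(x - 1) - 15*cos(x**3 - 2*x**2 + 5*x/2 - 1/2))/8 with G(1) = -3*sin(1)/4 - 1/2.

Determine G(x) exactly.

Since d/dx undoes antidifferentiation here, G(x) must give back the stated G'(x).
A general antiderivative is -3*sin(x**3 - 2*x**2 + 5*x/2 - 1/2)/4 + cos(x - 1)/2 + C.
The condition gives C = -3*sin(1)/4 - 1/2 - (1/2 - 3*sin(1)/4) = -1.
So G(x) = -3*sin(x**3 - 2*x**2 + 5*x/2 - 1/2)/4 + cos(x - 1)/2 - 1.
Check: d/dx[-3*sin(x**3 - 2*x**2 + 5*x/2 - 1/2)/4 + cos(x - 1)/2 - 1] = -9*x**2*cos(x**3 - 2*x**2 + 5*x/2 - 1/2)/4 + 3*x*cos(x**3 - 2*x**2 + 5*x/2 - 1/2) - sin(x - 1)/2 - 15*cos(x**3 - 2*x**2 + 5*x/2 - 1/2)/8, which equals G'(x).

G(x) = -3*sin(x**3 - 2*x**2 + 5*x/2 - 1/2)/4 + cos(x - 1)/2 - 1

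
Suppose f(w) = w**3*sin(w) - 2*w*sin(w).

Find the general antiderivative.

Integrate term by term and add the pieces.
Check: d/dw[-w**3*cos(w) + 3*w**2*sin(w) + 8*w*cos(w) - 8*sin(w)] = w**3*sin(w) - 2*w*sin(w) = f(w).

F(w) = -w**3*cos(w) + 3*w**2*sin(w) + 8*w*cos(w) - 8*sin(w) + C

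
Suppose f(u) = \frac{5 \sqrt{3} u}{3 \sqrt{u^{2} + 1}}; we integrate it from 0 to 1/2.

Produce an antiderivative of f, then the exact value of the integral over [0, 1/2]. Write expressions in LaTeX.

Antiderivative: F(u) = \frac{5 \sqrt{3 u^{2} + 3}}{3}; value = - \frac{5 \sqrt{3}}{3} + \frac{5 \sqrt{15}}{6}

The substitution w = 3 u^{2} + 3 works: f is exactly (dF/dw)*(dw/du) for that inner function.
F(u) = \frac{5 \sqrt{3 u^{2} + 3}}{3} is an antiderivative of f.
Check: d/du[\frac{5 \sqrt{3 u^{2} + 3}}{3}] = \frac{5 \sqrt{3} u}{3 \sqrt{u^{2} + 1}} = f(u).
F(1/2) = \frac{5 \sqrt{15}}{6}; F(0) = \frac{5 \sqrt{3}}{3}.
Integral = F(1/2) - F(0) = - \frac{5 \sqrt{3}}{3} + \frac{5 \sqrt{15}}{6}.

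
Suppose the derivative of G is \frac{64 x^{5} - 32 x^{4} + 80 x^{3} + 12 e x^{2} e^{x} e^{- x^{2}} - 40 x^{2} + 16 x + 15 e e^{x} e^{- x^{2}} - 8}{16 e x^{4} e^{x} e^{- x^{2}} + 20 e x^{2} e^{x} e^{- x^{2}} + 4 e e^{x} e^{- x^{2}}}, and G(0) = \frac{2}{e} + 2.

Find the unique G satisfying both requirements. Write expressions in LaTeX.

G(x) = - \frac{\operatorname{atan}{\left(x \right)}}{4} + 2 \operatorname{atan}{\left(2 x \right)} + 2 + \frac{2 e^{- x} e^{x^{2}}}{e}

Any candidate G(x) must reproduce the stated G'(x) exactly.
A general antiderivative is 2 e^{x^{2} - x - 1} - \frac{\operatorname{atan}{\left(x \right)}}{4} + 2 \operatorname{atan}{\left(2 x \right)} + C.
The condition gives C = \frac{2}{e} + 2 - (\frac{2}{e}) = 2.
So G(x) = - \frac{\operatorname{atan}{\left(x \right)}}{4} + 2 \operatorname{atan}{\left(2 x \right)} + 2 + \frac{2 e^{- x} e^{x^{2}}}{e}.
Check: d/dx[- \frac{\operatorname{atan}{\left(x \right)}}{4} + 2 \operatorname{atan}{\left(2 x \right)} + 2 + \frac{2 e^{- x} e^{x^{2}}}{e}] = \frac{64 x^{5} e^{x^{2}} - 32 x^{4} e^{x^{2}} + 80 x^{3} e^{x^{2}} + 12 e x^{2} e^{x} - 40 x^{2} e^{x^{2}} + 16 x e^{x^{2}} + 15 e e^{x} - 8 e^{x^{2}}}{16 e x^{4} e^{x} + 20 e x^{2} e^{x} + 4 e e^{x}}, which equals G'(x).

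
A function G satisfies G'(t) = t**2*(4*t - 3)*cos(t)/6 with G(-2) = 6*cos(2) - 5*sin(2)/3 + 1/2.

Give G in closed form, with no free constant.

A first test for any G(t): its t-derivative must equal the given G'(t).
A general antiderivative is 2*t**3*sin(t)/3 - t**2*sin(t)/2 + 2*t**2*cos(t) - 4*t*sin(t) - t*cos(t) + sin(t) - 4*cos(t) + C.
The condition gives C = 6*cos(2) - 5*sin(2)/3 + 1/2 - (6*cos(2) - 5*sin(2)/3) = 1/2.
So G(t) = (4*t**3*sin(t) - 3*t**2*sin(t) + 12*t**2*cos(t) - 24*t*sin(t) - 6*t*cos(t) + 6*sin(t) - 24*cos(t) + 3)/6.
Check: d/dt[(4*t**3*sin(t) - 3*t**2*sin(t) + 12*t**2*cos(t) - 24*t*sin(t) - 6*t*cos(t) + 6*sin(t) - 24*cos(t) + 3)/6] = 2*t**3*cos(t)/3 - t**2*cos(t)/2, which equals G'(t).

G(t) = (4*t**3*sin(t) - 3*t**2*sin(t) + 12*t**2*cos(t) - 24*t*sin(t) - 6*t*cos(t) + 6*sin(t) - 24*cos(t) + 3)/6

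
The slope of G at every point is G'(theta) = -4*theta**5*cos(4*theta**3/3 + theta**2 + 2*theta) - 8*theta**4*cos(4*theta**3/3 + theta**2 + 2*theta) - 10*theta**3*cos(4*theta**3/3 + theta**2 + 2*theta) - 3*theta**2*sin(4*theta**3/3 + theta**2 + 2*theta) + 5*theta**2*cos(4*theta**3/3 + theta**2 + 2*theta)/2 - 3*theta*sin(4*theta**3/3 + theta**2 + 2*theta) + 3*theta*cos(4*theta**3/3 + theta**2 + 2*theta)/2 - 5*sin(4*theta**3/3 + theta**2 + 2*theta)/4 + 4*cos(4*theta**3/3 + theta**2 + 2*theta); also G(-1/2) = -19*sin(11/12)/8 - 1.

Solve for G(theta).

G'(theta) has the shape u'v + uv' for u = -theta**3 - 3*theta**2/2 - 5*theta/4 + 2 and v = sin(4*theta**3/3 + theta**2 + 2*theta) — it is the derivative of the product u*v.
A general antiderivative is -(theta**3 + 3*theta**2/2 + 5*theta/4 - 2)*sin(4*theta**3/3 + theta**2 + 2*theta) + C.
The condition gives C = -19*sin(11/12)/8 - 1 - (-19*sin(11/12)/8) = -1.
So G(theta) = -(theta**3 + 3*theta**2/2 + 5*theta/4 - 2)*sin(4*theta**3/3 + theta**2 + 2*theta) - 1.
Check: d/dtheta[-(theta**3 + 3*theta**2/2 + 5*theta/4 - 2)*sin(4*theta**3/3 + theta**2 + 2*theta) - 1] = -4*theta**5*cos(4*theta**3/3 + theta**2 + 2*theta) - 8*theta**4*cos(4*theta**3/3 + theta**2 + 2*theta) - 10*theta**3*cos(4*theta**3/3 + theta**2 + 2*theta) - 3*theta**2*sin(4*theta**3/3 + theta**2 + 2*theta) + 5*theta**2*cos(4*theta**3/3 + theta**2 + 2*theta)/2 - 3*theta*sin(4*theta**3/3 + theta**2 + 2*theta) + 3*theta*cos(4*theta**3/3 + theta**2 + 2*theta)/2 - 5*sin(4*theta**3/3 + theta**2 + 2*theta)/4 + 4*cos(4*theta**3/3 + theta**2 + 2*theta) = G'(theta).

G(theta) = -(theta**3 + 3*theta**2/2 + 5*theta/4 - 2)*sin(4*theta**3/3 + theta**2 + 2*theta) - 1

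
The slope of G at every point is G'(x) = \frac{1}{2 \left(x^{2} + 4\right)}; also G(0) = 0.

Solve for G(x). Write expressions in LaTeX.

For G(x) to be correct, d/dx[G] must agree with the stated G'(x) identically.
A general antiderivative is \frac{\operatorname{atan}{\left(\frac{x}{2} \right)}}{4} + C.
The condition gives C = 0 - (0) = 0.
So G(x) = \frac{\operatorname{atan}{\left(\frac{x}{2} \right)}}{4}.
Check: d/dx[\frac{\operatorname{atan}{\left(\frac{x}{2} \right)}}{4}] = \frac{1}{2 x^{2} + 8}, which equals G'(x).

G(x) = \frac{\operatorname{atan}{\left(\frac{x}{2} \right)}}{4}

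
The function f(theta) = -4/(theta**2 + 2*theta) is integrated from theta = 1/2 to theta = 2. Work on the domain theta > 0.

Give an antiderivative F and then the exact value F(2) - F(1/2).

Antiderivative: F(theta) = -2*log(theta) + 2*log(theta + 2); value = -4*log(2) - 2*log(5/2) + 2*log(4)

The denominator factors as theta*(theta + 2); partial fractions split f into directly integrable pieces: 2/(theta + 2) - 2/theta.
F(theta) = -2*log(theta) + 2*log(theta + 2) is an antiderivative of f.
Check: d/dtheta[-2*log(theta) + 2*log(theta + 2)] = -4/(theta**2 + 2*theta) = f(theta).
F(2) = -2*log(2) + 2*log(4); F(1/2) = 2*log(2) + 2*log(5/2).
Integral = F(2) - F(1/2) = -4*log(2) - 2*log(5/2) + 2*log(4).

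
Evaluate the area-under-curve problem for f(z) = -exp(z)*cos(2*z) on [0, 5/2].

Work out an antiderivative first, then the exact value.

Antiderivative: F(z) = -2*exp(z)*sin(2*z)/5 - exp(z)*cos(2*z)/5; value = -exp(5/2)*cos(5)/5 + 1/5 - 2*exp(5/2)*sin(5)/5

Recover f(z) by differentiating a candidate F(z); any mismatch rules it out.
F(z) = -2*exp(z)*sin(2*z)/5 - exp(z)*cos(2*z)/5 is an antiderivative of f.
Check: d/dz[-2*exp(z)*sin(2*z)/5 - exp(z)*cos(2*z)/5] = -exp(z)*cos(2*z) = f(z).
F(5/2) = -exp(5/2)*cos(5)/5 - 2*exp(5/2)*sin(5)/5; F(0) = -1/5.
Integral = F(5/2) - F(0) = -exp(5/2)*cos(5)/5 + 1/5 - 2*exp(5/2)*sin(5)/5.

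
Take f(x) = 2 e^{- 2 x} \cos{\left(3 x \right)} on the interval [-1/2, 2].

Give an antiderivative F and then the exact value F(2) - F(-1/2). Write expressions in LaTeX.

An antiderivative F(x) passes only if d/dx[F] lands on f(x) exactly.
F(x) = - \frac{2 \left(- 3 \sin{\left(3 x \right)} + 2 \cos{\left(3 x \right)}\right) e^{- 2 x}}{13} is an antiderivative of f.
Check: d/dx[- \frac{2 \left(- 3 \sin{\left(3 x \right)} + 2 \cos{\left(3 x \right)}\right) e^{- 2 x}}{13}] = 2 e^{- 2 x} \cos{\left(3 x \right)} = f(x).
F(2) = - \frac{4 \cos{\left(6 \right)}}{13 e^{4}} + \frac{6 \sin{\left(6 \right)}}{13 e^{4}}; F(-1/2) = - \frac{6 e \sin{\left(\frac{3}{2} \right)}}{13} - \frac{4 e \cos{\left(\frac{3}{2} \right)}}{13}.
Integral = F(2) - F(-1/2) = - \frac{4 \cos{\left(6 \right)}}{13 e^{4}} + \frac{6 \sin{\left(6 \right)}}{13 e^{4}} + \frac{4 e \cos{\left(\frac{3}{2} \right)}}{13} + \frac{6 e \sin{\left(\frac{3}{2} \right)}}{13}.

Antiderivative: F(x) = - \frac{2 \left(- 3 \sin{\left(3 x \right)} + 2 \cos{\left(3 x \right)}\right) e^{- 2 x}}{13}; value = - \frac{4 \cos{\left(6 \right)}}{13 e^{4}} + \frac{6 \sin{\left(6 \right)}}{13 e^{4}} + \frac{4 e \cos{\left(\frac{3}{2} \right)}}{13} + \frac{6 e \sin{\left(\frac{3}{2} \right)}}{13}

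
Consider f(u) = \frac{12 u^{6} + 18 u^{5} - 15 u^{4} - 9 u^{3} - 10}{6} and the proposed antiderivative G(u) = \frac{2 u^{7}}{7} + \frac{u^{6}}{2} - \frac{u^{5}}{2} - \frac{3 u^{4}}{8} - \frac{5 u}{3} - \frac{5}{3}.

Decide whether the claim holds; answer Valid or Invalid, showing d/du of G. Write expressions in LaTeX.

Valid - differentiating G returns exactly f.

d/du[G] = 2 u^{6} + 3 u^{5} - \frac{5 u^{4}}{2} - \frac{3 u^{3}}{2} - \frac{5}{3}
This equals f(u) exactly, so the claim holds.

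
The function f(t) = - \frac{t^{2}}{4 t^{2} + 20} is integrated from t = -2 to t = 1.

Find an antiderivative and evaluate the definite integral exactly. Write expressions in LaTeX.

Whatever form F(t) takes, F'(t) = f(t) is non-negotiable.
F(t) = - \frac{t}{4} + \frac{\sqrt{5} \operatorname{atan}{\left(\frac{\sqrt{5} t}{5} \right)}}{4} is an antiderivative of f.
Check: d/dt[- \frac{t}{4} + \frac{\sqrt{5} \operatorname{atan}{\left(\frac{\sqrt{5} t}{5} \right)}}{4}] = - \frac{t^{2}}{4 t^{2} + 20} = f(t).
F(1) = - \frac{1}{4} + \frac{\sqrt{5} \operatorname{atan}{\left(\frac{\sqrt{5}}{5} \right)}}{4}; F(-2) = - \frac{\sqrt{5} \operatorname{atan}{\left(\frac{2 \sqrt{5}}{5} \right)}}{4} + \frac{1}{2}.
Integral = F(1) - F(-2) = - \frac{3}{4} + \frac{\sqrt{5} \operatorname{atan}{\left(\frac{\sqrt{5}}{5} \right)}}{4} + \frac{\sqrt{5} \operatorname{atan}{\left(\frac{2 \sqrt{5}}{5} \right)}}{4}.

Antiderivative: F(t) = - \frac{t}{4} + \frac{\sqrt{5} \operatorname{atan}{\left(\frac{\sqrt{5} t}{5} \right)}}{4}; value = - \frac{3}{4} + \frac{\sqrt{5} \operatorname{atan}{\left(\frac{\sqrt{5}}{5} \right)}}{4} + \frac{\sqrt{5} \operatorname{atan}{\left(\frac{2 \sqrt{5}}{5} \right)}}{4}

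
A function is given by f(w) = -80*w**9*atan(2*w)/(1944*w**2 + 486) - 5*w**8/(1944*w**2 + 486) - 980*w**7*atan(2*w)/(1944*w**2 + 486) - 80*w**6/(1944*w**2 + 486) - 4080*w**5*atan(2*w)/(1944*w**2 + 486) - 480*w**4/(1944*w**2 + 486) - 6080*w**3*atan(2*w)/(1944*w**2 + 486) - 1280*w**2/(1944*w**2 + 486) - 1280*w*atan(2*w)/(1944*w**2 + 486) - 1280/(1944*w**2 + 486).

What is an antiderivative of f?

Recognize the product-rule pattern: f = u'v + uv' with u = -5*(w**2/3 + 4/3)**4/12, v = atan(2*w), so integration by parts undoes it.
Check: d/dw[-5*(w**2 + 4)**4*atan(2*w)/972] = (-80*w**9*atan(2*w) - 5*w**8 - 980*w**7*atan(2*w) - 80*w**6 - 4080*w**5*atan(2*w) - 480*w**4 - 6080*w**3*atan(2*w) - 1280*w**2 - 1280*w*atan(2*w) - 1280)/(1944*w**2 + 486), which equals f(w).

An antiderivative is F(w) = -5*(w**2 + 4)**4*atan(2*w)/972.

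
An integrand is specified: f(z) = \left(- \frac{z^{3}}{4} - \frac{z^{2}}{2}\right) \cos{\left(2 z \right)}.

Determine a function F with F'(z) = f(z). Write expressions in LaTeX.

Since d/dz undoes antidifferentiation here, F'(z) = f(z) is required of F(z).
Check: d/dz[\frac{- 4 z^{3} \sin{\left(2 z \right)} - 8 z^{2} \sin{\left(2 z \right)} - 6 z^{2} \cos{\left(2 z \right)} + 6 z \sin{\left(2 z \right)} - 8 z \cos{\left(2 z \right)} + 4 \sin{\left(2 z \right)} + 3 \cos{\left(2 z \right)}}{32}] = - \frac{z^{3} \cos{\left(2 z \right)}}{4} - \frac{z^{2} \cos{\left(2 z \right)}}{2}, which equals f(z).

An antiderivative is F(z) = \frac{- 4 z^{3} \sin{\left(2 z \right)} - 8 z^{2} \sin{\left(2 z \right)} - 6 z^{2} \cos{\left(2 z \right)} + 6 z \sin{\left(2 z \right)} - 8 z \cos{\left(2 z \right)} + 4 \sin{\left(2 z \right)} + 3 \cos{\left(2 z \right)}}{32}.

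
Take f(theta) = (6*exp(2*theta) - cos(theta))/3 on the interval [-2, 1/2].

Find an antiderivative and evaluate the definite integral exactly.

Recover f(theta) by differentiating a candidate F(theta); any mismatch rules it out.
F(theta) = exp(2*theta) - sin(theta)/3 is an antiderivative of f.
Check: d/dtheta[exp(2*theta) - sin(theta)/3] = 2*exp(2*theta) - cos(theta)/3, which equals f(theta).
F(1/2) = exp(1) - sin(1/2)/3; F(-2) = exp(-4) + sin(2)/3.
Integral = F(1/2) - F(-2) = -sin(2)/3 - sin(1/2)/3 - exp(-4) + exp(1).

Antiderivative: F(theta) = exp(2*theta) - sin(theta)/3; value = -sin(2)/3 - sin(1/2)/3 - exp(-4) + exp(1)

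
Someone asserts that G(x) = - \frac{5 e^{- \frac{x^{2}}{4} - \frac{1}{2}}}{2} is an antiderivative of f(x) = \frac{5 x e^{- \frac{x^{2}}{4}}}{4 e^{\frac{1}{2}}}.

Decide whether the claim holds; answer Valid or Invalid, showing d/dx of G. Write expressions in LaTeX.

Valid - the claim checks out under differentiation.

d/dx[G] = \frac{5 x e^{- \frac{x^{2}}{4}}}{4 e^{\frac{1}{2}}}
This equals f(x) exactly, so the claim holds.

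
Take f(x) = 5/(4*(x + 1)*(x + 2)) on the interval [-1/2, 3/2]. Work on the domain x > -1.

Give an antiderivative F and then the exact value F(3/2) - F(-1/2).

Factor the denominator (4*(x + 1)*(x + 2)) and decompose: f = -5/(4*(x + 2)) + 5/(4*(x + 1)); each piece integrates to a log, atan, or power term.
F(x) = 5*log(x + 1)/4 - 5*log(x + 2)/4 is an antiderivative of f.
Check: d/dx[5*log(x + 1)/4 - 5*log(x + 2)/4] = 5/(4*x**2 + 12*x + 8), which equals f(x).
F(3/2) = -5*log(7/2)/4 + 5*log(5/2)/4; F(-1/2) = -5*log(2)/4 - 5*log(3/2)/4.
Integral = F(3/2) - F(-1/2) = -5*log(7/2)/4 + 5*log(3/2)/4 + 5*log(2)/4 + 5*log(5/2)/4.

Antiderivative: F(x) = 5*log(x + 1)/4 - 5*log(x + 2)/4; value = -5*log(7/2)/4 + 5*log(3/2)/4 + 5*log(2)/4 + 5*log(5/2)/4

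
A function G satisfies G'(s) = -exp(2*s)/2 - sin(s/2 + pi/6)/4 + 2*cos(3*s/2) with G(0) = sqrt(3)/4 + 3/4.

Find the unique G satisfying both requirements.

The integrand splits into summands that can be handled one at a time.
A general antiderivative is -exp(2*s)/4 + 4*sin(3*s/2)/3 + cos(s/2 + pi/6)/2 + C.
The condition gives C = sqrt(3)/4 + 3/4 - (-1/4 + sqrt(3)/4) = 1.
So G(s) = (-3*exp(2*s) + 16*sin(3*s/2) + 6*cos(s/2 + pi/6) + 12)/12.
Check: d/ds[(-3*exp(2*s) + 16*sin(3*s/2) + 6*cos(s/2 + pi/6) + 12)/12] = -exp(2*s)/2 - sin(s/2 + pi/6)/4 + 2*cos(3*s/2) = G'(s).

G(s) = (-3*exp(2*s) + 16*sin(3*s/2) + 6*cos(s/2 + pi/6) + 12)/12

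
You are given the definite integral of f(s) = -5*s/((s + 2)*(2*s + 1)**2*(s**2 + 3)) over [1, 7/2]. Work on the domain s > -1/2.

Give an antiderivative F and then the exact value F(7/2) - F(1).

Antiderivative: F(s) = 5*(-1288*s*log(s + 1/2) + 676*s*log(s + 2) + 306*s*log(s**2 + 3) + 54*sqrt(3)*s*atan(sqrt(3)*s/3) - 644*log(s + 1/2) + 338*log(s + 2) + 153*log(s**2 + 3) + 27*sqrt(3)*atan(sqrt(3)*s/3) - 546)/(10647*(2*s + 1)); value = -3985*log(4)/10647 - 10*log(3)/63 - 5*sqrt(3)*pi/2366 + 15*sqrt(3)*atan(7*sqrt(3)/6)/1183 + 25/468 + 460*log(3/2)/1521 + 85*log(61/4)/1183 + 10*log(11/2)/63

Factor the denominator ((s + 2)*(2*s + 1)**2*(s**2 + 3)) and decompose: f = 5*(34*s + 9)/(1183*(s**2 + 3)) - 920/(1521*(2*s + 1)) + 20/(39*(2*s + 1)**2) + 10/(63*(s + 2)); each piece integrates to a log, atan, or power term.
F(s) = 5*(-1288*s*log(s + 1/2) + 676*s*log(s + 2) + 306*s*log(s**2 + 3) + 54*sqrt(3)*s*atan(sqrt(3)*s/3) - 644*log(s + 1/2) + 338*log(s + 2) + 153*log(s**2 + 3) + 27*sqrt(3)*atan(sqrt(3)*s/3) - 546)/(10647*(2*s + 1)) is an antiderivative of f.
Check: d/ds[5*(-1288*s*log(s + 1/2) + 676*s*log(s + 2) + 306*s*log(s**2 + 3) + 54*sqrt(3)*s*atan(sqrt(3)*s/3) - 644*log(s + 1/2) + 338*log(s + 2) + 153*log(s**2 + 3) + 27*sqrt(3)*atan(sqrt(3)*s/3) - 546)/(10647*(2*s + 1))] = -5*s/(4*s**5 + 12*s**4 + 21*s**3 + 38*s**2 + 27*s + 6), which equals f(s).
F(7/2) = -460*log(4)/1521 - 5/156 + 15*sqrt(3)*atan(7*sqrt(3)/6)/1183 + 85*log(61/4)/1183 + 10*log(11/2)/63; F(1) = -460*log(3/2)/1521 - 10/117 + 5*sqrt(3)*pi/2366 + 85*log(4)/1183 + 10*log(3)/63.
Integral = F(7/2) - F(1) = -3985*log(4)/10647 - 10*log(3)/63 - 5*sqrt(3)*pi/2366 + 15*sqrt(3)*atan(7*sqrt(3)/6)/1183 + 25/468 + 460*log(3/2)/1521 + 85*log(61/4)/1183 + 10*log(11/2)/63.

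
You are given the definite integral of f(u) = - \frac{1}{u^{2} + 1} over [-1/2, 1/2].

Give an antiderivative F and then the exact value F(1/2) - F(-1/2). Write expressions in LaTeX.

A first test for any F(u): its u-derivative must equal f(u) identically.
F(u) = - \operatorname{atan}{\left(u \right)} is an antiderivative of f.
Check: d/du[- \operatorname{atan}{\left(u \right)}] = - \frac{1}{u^{2} + 1} = f(u).
F(1/2) = - \operatorname{atan}{\left(\frac{1}{2} \right)}; F(-1/2) = \operatorname{atan}{\left(\frac{1}{2} \right)}.
Integral = F(1/2) - F(-1/2) = - 2 \operatorname{atan}{\left(\frac{1}{2} \right)}.

Antiderivative: F(u) = - \operatorname{atan}{\left(u \right)}; value = - 2 \operatorname{atan}{\left(\frac{1}{2} \right)}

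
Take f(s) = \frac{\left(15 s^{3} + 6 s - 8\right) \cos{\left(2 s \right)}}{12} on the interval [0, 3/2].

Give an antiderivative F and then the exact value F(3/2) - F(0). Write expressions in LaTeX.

Antiderivative: F(s) = \frac{5 s^{3} \sin{\left(2 s \right)}}{8} + \frac{15 s^{2} \cos{\left(2 s \right)}}{16} - \frac{11 s \sin{\left(2 s \right)}}{16} - \frac{\sin{\left(2 s \right)}}{3} - \frac{11 \cos{\left(2 s \right)}}{32}; value = \frac{113 \cos{\left(3 \right)}}{64} + \frac{143 \sin{\left(3 \right)}}{192} + \frac{11}{32}

A candidate is checked by its d/ds: the result must match f(s).
F(s) = \frac{5 s^{3} \sin{\left(2 s \right)}}{8} + \frac{15 s^{2} \cos{\left(2 s \right)}}{16} - \frac{11 s \sin{\left(2 s \right)}}{16} - \frac{\sin{\left(2 s \right)}}{3} - \frac{11 \cos{\left(2 s \right)}}{32} is an antiderivative of f.
Check: d/ds[\frac{5 s^{3} \sin{\left(2 s \right)}}{8} + \frac{15 s^{2} \cos{\left(2 s \right)}}{16} - \frac{11 s \sin{\left(2 s \right)}}{16} - \frac{\sin{\left(2 s \right)}}{3} - \frac{11 \cos{\left(2 s \right)}}{32}] = \frac{5 s^{3} \cos{\left(2 s \right)}}{4} + \frac{s \cos{\left(2 s \right)}}{2} - \frac{2 \cos{\left(2 s \right)}}{3}, which equals f(s).
F(3/2) = \frac{113 \cos{\left(3 \right)}}{64} + \frac{143 \sin{\left(3 \right)}}{192}; F(0) = - \frac{11}{32}.
Integral = F(3/2) - F(0) = \frac{113 \cos{\left(3 \right)}}{64} + \frac{143 \sin{\left(3 \right)}}{192} + \frac{11}{32}.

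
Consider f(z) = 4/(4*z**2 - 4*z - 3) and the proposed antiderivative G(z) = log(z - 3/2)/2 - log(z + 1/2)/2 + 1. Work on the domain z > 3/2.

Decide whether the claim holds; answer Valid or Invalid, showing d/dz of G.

Valid: G'(z) = f(z).

d/dz[G] = 4/(4*z**2 - 4*z - 3)
This equals f(z) exactly, so the claim holds.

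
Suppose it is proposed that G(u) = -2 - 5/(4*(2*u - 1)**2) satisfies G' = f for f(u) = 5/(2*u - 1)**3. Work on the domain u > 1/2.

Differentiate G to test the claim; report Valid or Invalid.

d/du[G] = 5/(8*u**3 - 12*u**2 + 6*u - 1)
This equals f(u) exactly, so the claim holds.

Valid - differentiating G returns exactly f.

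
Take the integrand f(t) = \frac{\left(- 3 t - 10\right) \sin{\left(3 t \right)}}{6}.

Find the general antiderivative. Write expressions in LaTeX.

F(t) = \frac{3 t \cos{\left(3 t \right)} - \sin{\left(3 t \right)} + 10 \cos{\left(3 t \right)}}{18} + C

Whatever form F(t) takes, F'(t) = f(t) is non-negotiable.
Check: d/dt[\frac{3 t \cos{\left(3 t \right)} - \sin{\left(3 t \right)} + 10 \cos{\left(3 t \right)}}{18}] = - \frac{t \sin{\left(3 t \right)}}{2} - \frac{5 \sin{\left(3 t \right)}}{3}, which equals f(t).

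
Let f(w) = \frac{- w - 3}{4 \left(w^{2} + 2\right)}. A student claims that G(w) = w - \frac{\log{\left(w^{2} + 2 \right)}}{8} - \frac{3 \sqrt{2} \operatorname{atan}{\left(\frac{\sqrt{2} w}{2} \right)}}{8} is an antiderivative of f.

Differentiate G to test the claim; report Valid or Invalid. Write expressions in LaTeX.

Invalid: d/dw[G] - f = 1, which is not 0.

d/dw[G] = \frac{4 w^{2} - w + 5}{4 w^{2} + 8}
d/dw[G] - f(w) = 1 != 0.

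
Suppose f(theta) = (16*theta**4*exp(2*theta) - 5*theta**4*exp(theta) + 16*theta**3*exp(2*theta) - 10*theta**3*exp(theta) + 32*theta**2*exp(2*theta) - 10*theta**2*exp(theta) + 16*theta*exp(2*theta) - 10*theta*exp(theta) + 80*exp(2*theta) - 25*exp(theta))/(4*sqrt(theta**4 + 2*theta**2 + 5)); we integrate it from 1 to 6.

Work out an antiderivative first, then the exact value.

Recognize the product-rule pattern: f = u'v + uv' with u = sqrt(theta**4 + 2*theta**2 + 5), v = 2*exp(2*theta) - 5*exp(theta)/4, so integration by parts undoes it.
F(theta) = (8*exp(theta) - 5)*sqrt(theta**4 + 2*theta**2 + 5)*exp(theta)/4 is an antiderivative of f.
Check: d/dtheta[(8*exp(theta) - 5)*sqrt(theta**4 + 2*theta**2 + 5)*exp(theta)/4] = (16*theta**4*exp(2*theta) - 5*theta**4*exp(theta) + 16*theta**3*exp(2*theta) - 10*theta**3*exp(theta) + 32*theta**2*exp(2*theta) - 10*theta**2*exp(theta) + 16*theta*exp(2*theta) - 10*theta*exp(theta) + 80*exp(2*theta) - 25*exp(theta))/(4*sqrt(theta**4 + 2*theta**2 + 5)) = f(theta).
F(6) = -5*sqrt(1373)*exp(6)/4 + 2*sqrt(1373)*exp(12); F(1) = -5*sqrt(2)*exp(1)/2 + 4*sqrt(2)*exp(2).
Integral = F(6) - F(1) = -5*sqrt(1373)*exp(6)/4 - 4*sqrt(2)*exp(2) + 5*sqrt(2)*exp(1)/2 + 2*sqrt(1373)*exp(12).

Antiderivative: F(theta) = (8*exp(theta) - 5)*sqrt(theta**4 + 2*theta**2 + 5)*exp(theta)/4; value = -5*sqrt(1373)*exp(6)/4 - 4*sqrt(2)*exp(2) + 5*sqrt(2)*exp(1)/2 + 2*sqrt(1373)*exp(12)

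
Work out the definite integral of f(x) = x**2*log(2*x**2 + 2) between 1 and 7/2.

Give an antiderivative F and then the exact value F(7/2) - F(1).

Antiderivative: F(x) = x**3*log(x**2 + 1)/3 - 2*x**3/9 + x**3*log(2)/3 + 2*x/3 - 2*atan(x)/3; value = -275/36 - 2*atan(7/2)/3 - log(4)/3 + pi/6 + 343*log(53/2)/24

Differentiate the proposed F(x) back; it has to land on f(x) exactly.
F(x) = x**3*log(x**2 + 1)/3 - 2*x**3/9 + x**3*log(2)/3 + 2*x/3 - 2*atan(x)/3 is an antiderivative of f.
Check: d/dx[x**3*log(x**2 + 1)/3 - 2*x**3/9 + x**3*log(2)/3 + 2*x/3 - 2*atan(x)/3] = x**2*log(x**2 + 1) + x**2*log(2), which equals f(x).
F(7/2) = -259/36 - 2*atan(7/2)/3 + 343*log(2)/24 + 343*log(53/4)/24; F(1) = -pi/6 + 4/9 + 2*log(2)/3.
Integral = F(7/2) - F(1) = -275/36 - 2*atan(7/2)/3 - log(4)/3 + pi/6 + 343*log(53/2)/24.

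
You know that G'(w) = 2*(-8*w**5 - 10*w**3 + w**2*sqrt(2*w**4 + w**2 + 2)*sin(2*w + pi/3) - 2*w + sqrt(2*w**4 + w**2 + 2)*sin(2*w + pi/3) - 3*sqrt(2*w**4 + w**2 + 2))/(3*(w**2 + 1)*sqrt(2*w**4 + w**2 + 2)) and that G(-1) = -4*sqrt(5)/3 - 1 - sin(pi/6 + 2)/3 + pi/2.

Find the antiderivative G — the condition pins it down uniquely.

G(w) = -4*sqrt(2*w**4 + w**2 + 2)/3 - cos(2*w + pi/3)/3 - 2*atan(w) - 1

A first test for any G(w): its w-derivative must equal the given G'(w).
A general antiderivative is -4*sqrt(2*w**4 + w**2 + 2)/3 - cos(2*w + pi/3)/3 - 2*atan(w) + C.
The condition gives C = -4*sqrt(5)/3 - 1 - sin(pi/6 + 2)/3 + pi/2 - (-4*sqrt(5)/3 - sin(pi/6 + 2)/3 + pi/2) = -1.
So G(w) = -4*sqrt(2*w**4 + w**2 + 2)/3 - cos(2*w + pi/3)/3 - 2*atan(w) - 1.
Check: d/dw[-4*sqrt(2*w**4 + w**2 + 2)/3 - cos(2*w + pi/3)/3 - 2*atan(w) - 1] = (-16*w**5 - 20*w**3 + 2*w**2*sqrt(2*w**4 + w**2 + 2)*sin(2*w + pi/3) - 4*w + 2*sqrt(2*w**4 + w**2 + 2)*sin(2*w + pi/3) - 6*sqrt(2*w**4 + w**2 + 2))/(3*w**2*sqrt(2*w**4 + w**2 + 2) + 3*sqrt(2*w**4 + w**2 + 2)), which equals G'(w).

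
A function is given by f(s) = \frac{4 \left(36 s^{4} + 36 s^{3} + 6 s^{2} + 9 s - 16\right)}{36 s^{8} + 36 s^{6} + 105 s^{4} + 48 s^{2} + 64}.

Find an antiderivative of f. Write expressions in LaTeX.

f has the shape u'v + uv' for u = \frac{1}{s^{4} + \frac{s^{2}}{2} + \frac{4}{3}} and v = - \frac{4 s}{3} - 1 — it is the derivative of the product u*v.
Check: d/ds[- \frac{4 s}{3 s^{4} + \frac{3 s^{2}}{2} + 4} - \frac{1}{s^{4} + \frac{s^{2}}{2} + \frac{4}{3}}] = \frac{144 s^{4} + 144 s^{3} + 24 s^{2} + 36 s - 64}{36 s^{8} + 36 s^{6} + 105 s^{4} + 48 s^{2} + 64}, which equals f(s).

An antiderivative is F(s) = - \frac{4 s}{3 s^{4} + \frac{3 s^{2}}{2} + 4} - \frac{1}{s^{4} + \frac{s^{2}}{2} + \frac{4}{3}}.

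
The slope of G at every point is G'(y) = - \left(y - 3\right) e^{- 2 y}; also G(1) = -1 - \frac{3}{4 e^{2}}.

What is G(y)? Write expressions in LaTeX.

G(y) = \frac{\left(2 y - 5\right) e^{- 2 y}}{4} - 1

G'(y) has the shape u'v + uv' for u = \frac{y}{2} - \frac{5}{4} and v = e^{- 2 y} — it is the derivative of the product u*v.
A general antiderivative is \frac{\left(2 y - 5\right) e^{- 2 y}}{4} + C.
The condition gives C = -1 - \frac{3}{4 e^{2}} - (- \frac{3}{4 e^{2}}) = -1.
So G(y) = \frac{\left(2 y - 5\right) e^{- 2 y}}{4} - 1.
Check: d/dy[\frac{\left(2 y - 5\right) e^{- 2 y}}{4} - 1] = \left(3 - y\right) e^{- 2 y}, which equals G'(y).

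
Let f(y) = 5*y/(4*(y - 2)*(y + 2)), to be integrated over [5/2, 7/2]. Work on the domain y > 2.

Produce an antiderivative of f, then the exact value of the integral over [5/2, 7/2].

The denominator factors as 4*(y - 2)*(y + 2); partial fractions split f into directly integrable pieces: 5/(8*(y + 2)) + 5/(8*(y - 2)).
F(y) = 5*log(y**2 - 4)/8 is an antiderivative of f.
Check: d/dy[5*log(y**2 - 4)/8] = 5*y/(4*y**2 - 16), which equals f(y).
F(7/2) = 5*log(33/4)/8; F(5/2) = 5*log(9/4)/8.
Integral = F(7/2) - F(5/2) = -5*log(9/4)/8 + 5*log(33/4)/8.

Antiderivative: F(y) = 5*log(y**2 - 4)/8; value = -5*log(9/4)/8 + 5*log(33/4)/8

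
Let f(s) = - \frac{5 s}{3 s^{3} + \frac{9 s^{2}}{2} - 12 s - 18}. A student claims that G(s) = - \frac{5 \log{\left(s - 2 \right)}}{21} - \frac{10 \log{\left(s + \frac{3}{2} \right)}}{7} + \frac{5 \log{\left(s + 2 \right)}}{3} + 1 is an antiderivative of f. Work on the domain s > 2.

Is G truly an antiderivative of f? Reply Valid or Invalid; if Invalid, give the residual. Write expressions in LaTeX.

Valid: G'(s) = f(s).

d/ds[G] = - \frac{10 s}{6 s^{3} + 9 s^{2} - 24 s - 36}
This equals f(s) exactly, so the claim holds.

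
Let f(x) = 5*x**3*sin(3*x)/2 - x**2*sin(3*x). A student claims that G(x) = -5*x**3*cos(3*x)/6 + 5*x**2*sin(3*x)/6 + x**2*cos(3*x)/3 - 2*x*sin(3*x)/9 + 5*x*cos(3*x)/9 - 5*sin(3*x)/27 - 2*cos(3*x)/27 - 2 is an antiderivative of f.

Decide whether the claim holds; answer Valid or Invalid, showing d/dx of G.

d/dx[G] = 5*x**3*sin(3*x)/2 - x**2*sin(3*x)
This equals f(x) exactly, so the claim holds.

Valid: G'(x) = f(x).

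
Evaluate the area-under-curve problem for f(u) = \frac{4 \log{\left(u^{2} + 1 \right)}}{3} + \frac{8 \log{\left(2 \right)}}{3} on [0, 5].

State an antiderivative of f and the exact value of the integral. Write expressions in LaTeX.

Antiderivative: F(u) = \frac{4 \left(u \log{\left(4 u^{2} + 4 \right)} - 2 u + 2 \operatorname{atan}{\left(u \right)}\right)}{3}; value = - \frac{40}{3} + \frac{8 \operatorname{atan}{\left(5 \right)}}{3} + \frac{20 \log{\left(104 \right)}}{3}

For F(u) to be correct the identity F'(u) - f(u) = 0 must hold.
F(u) = \frac{4 \left(u \log{\left(4 u^{2} + 4 \right)} - 2 u + 2 \operatorname{atan}{\left(u \right)}\right)}{3} is an antiderivative of f.
Check: d/du[\frac{4 \left(u \log{\left(4 u^{2} + 4 \right)} - 2 u + 2 \operatorname{atan}{\left(u \right)}\right)}{3}] = \frac{4 \log{\left(u^{2} + 1 \right)}}{3} + \frac{8 \log{\left(2 \right)}}{3} = f(u).
F(5) = - \frac{40}{3} + \frac{8 \operatorname{atan}{\left(5 \right)}}{3} + \frac{20 \log{\left(104 \right)}}{3}; F(0) = 0.
Integral = F(5) - F(0) = - \frac{40}{3} + \frac{8 \operatorname{atan}{\left(5 \right)}}{3} + \frac{20 \log{\left(104 \right)}}{3}.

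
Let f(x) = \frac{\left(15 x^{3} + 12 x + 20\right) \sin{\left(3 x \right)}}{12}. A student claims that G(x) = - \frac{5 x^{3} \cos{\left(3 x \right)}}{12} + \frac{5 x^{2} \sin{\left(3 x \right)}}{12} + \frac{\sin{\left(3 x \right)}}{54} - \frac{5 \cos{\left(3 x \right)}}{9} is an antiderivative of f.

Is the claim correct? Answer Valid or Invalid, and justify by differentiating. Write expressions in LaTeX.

d/dx[G] = \frac{5 x^{3} \sin{\left(3 x \right)}}{4} + \frac{5 x \sin{\left(3 x \right)}}{6} + \frac{5 \sin{\left(3 x \right)}}{3} + \frac{\cos{\left(3 x \right)}}{18}
d/dx[G] - f(x) = - \frac{x \sin{\left(3 x \right)}}{6} + \frac{\cos{\left(3 x \right)}}{18} != 0.

Invalid: d/dx[G] - f = - \frac{x \sin{\left(3 x \right)}}{6} + \frac{\cos{\left(3 x \right)}}{18}, which is not 0.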